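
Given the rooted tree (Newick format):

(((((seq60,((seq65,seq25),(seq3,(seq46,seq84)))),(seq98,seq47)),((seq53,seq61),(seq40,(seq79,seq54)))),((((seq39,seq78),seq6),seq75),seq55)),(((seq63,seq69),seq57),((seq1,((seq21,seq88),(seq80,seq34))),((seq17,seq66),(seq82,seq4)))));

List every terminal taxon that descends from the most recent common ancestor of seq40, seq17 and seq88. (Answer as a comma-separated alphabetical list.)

seq1, seq17, seq21, seq25, seq3, seq34, seq39, seq4, seq40, seq46, seq47, seq53, seq54, seq55, seq57, seq6, seq60, seq61, seq63, seq65, seq66, seq69, seq75, seq78, seq79, seq80, seq82, seq84, seq88, seq98

Tracing seq40: it sits inside (seq40,(seq79,seq54)).
Tracing seq17: it sits inside (seq17,seq66).
Tracing seq88: it sits inside (seq21,seq88).
The smallest clade enclosing all 3 is the whole tree (their MRCA is the root), so the answer is all 30 tips in alphabetical order.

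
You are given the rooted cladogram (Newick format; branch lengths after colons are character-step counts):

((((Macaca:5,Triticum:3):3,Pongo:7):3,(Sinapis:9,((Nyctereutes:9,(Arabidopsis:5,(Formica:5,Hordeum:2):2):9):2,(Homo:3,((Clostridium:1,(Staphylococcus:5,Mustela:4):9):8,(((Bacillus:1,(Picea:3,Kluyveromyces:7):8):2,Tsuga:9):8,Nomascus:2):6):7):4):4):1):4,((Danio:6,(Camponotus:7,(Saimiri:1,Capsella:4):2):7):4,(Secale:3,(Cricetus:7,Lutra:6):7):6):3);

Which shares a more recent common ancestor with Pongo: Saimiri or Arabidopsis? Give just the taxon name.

The MRCA of Pongo and Arabidopsis subtends (((Macaca,Triticum),Pongo),(Sinapis,((Nyctereutes,(Arabidopsis,(Formica,Hordeum))),(Homo,((Clostridium,(Staphylococcus,Mustela)),(((Bacillus,(Picea,Kluyveromyces)),Tsuga),Nomascus)))))) (17 taxa).
The MRCA of Pongo and Saimiri is the root, subtending the entire tree (24 taxa).
The first is nested inside the second, so Pongo shares a more recent common ancestor with Arabidopsis.

Arabidopsis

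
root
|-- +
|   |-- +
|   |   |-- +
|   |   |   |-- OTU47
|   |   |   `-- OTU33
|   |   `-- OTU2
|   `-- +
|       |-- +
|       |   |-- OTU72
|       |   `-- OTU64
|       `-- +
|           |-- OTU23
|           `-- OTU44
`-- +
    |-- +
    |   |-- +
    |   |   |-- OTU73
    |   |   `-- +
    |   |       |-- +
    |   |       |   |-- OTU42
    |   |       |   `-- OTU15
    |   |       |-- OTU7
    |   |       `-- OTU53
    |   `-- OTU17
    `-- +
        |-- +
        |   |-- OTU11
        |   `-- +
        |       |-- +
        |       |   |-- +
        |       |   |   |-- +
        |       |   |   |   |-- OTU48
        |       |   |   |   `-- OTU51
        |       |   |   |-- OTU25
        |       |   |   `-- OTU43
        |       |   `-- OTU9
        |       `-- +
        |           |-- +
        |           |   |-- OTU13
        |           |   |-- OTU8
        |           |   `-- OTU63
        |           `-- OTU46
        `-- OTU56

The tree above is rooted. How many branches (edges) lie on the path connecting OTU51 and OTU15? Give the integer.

The MRCA of OTU51 and OTU15 is the node subtending (((OTU73,((OTU42,OTU15),OTU7,OTU53)),OTU17),((OTU11,((((OTU48,OTU51),OTU25,OTU43),OTU9),((OTU13,OTU8,OTU63),OTU46))),OTU56)).
From OTU51 up to that node: 7 branches. From OTU15 up to the same node: 5 branches. Total: 7 + 5 = 12.

12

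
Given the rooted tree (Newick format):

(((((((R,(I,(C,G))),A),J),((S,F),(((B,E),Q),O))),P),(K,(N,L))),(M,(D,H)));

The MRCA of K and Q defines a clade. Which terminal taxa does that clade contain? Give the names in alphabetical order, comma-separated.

Tracing K: it sits inside (K,(N,L)).
Tracing Q: it sits inside ((B,E),Q).
The smallest clade enclosing both is ((((((R,(I,(C,G))),A),J),((S,F),(((B,E),Q),O))),P),(K,(N,L))); the answer is its 16 terminal taxa in alphabetical order.

A, B, C, E, F, G, I, J, K, L, N, O, P, Q, R, S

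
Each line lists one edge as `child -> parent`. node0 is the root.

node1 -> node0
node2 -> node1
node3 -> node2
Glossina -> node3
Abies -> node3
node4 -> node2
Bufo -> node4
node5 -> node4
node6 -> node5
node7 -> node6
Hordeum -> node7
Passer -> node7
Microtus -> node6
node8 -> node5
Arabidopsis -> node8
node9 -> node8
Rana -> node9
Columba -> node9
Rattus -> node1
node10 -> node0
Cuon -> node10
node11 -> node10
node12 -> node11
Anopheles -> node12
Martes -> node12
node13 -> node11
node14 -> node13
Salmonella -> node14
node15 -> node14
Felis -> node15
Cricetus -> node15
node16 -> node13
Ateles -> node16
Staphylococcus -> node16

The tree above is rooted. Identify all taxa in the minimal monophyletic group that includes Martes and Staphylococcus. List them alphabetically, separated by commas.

Tracing Martes: it sits inside (Anopheles,Martes).
Tracing Staphylococcus: it sits inside (Ateles,Staphylococcus).
The smallest clade enclosing both is ((Anopheles,Martes),((Salmonella,(Felis,Cricetus)),(Ateles,Staphylococcus))); the answer is its 7 terminal taxa in alphabetical order.

Anopheles, Ateles, Cricetus, Felis, Martes, Salmonella, Staphylococcus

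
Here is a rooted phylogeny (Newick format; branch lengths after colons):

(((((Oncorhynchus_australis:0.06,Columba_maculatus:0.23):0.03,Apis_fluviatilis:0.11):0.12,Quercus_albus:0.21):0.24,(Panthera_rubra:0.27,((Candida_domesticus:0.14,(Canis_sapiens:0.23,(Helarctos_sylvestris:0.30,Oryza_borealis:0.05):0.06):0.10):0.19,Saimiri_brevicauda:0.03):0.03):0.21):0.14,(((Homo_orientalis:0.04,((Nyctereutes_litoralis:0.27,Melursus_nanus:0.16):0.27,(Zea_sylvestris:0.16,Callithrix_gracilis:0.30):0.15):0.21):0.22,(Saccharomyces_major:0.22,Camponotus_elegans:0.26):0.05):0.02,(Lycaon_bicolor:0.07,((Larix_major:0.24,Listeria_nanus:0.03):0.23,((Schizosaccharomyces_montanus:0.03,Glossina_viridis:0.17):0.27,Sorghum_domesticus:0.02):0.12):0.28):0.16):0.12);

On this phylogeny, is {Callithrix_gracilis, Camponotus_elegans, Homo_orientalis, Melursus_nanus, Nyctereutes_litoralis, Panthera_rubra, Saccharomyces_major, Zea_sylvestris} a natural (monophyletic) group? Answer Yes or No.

The MRCA of the listed taxa is the root, so the smallest clade containing them is the whole tree.
That clade also contains Apis_fluviatilis, Candida_domesticus, Canis_sapiens, Columba_maculatus, Glossina_viridis, Helarctos_sylvestris, Larix_major, Listeria_nanus, Lycaon_bicolor, Oncorhynchus_australis, Oryza_borealis, Quercus_albus, Saimiri_brevicauda, Schizosaccharomyces_montanus, Sorghum_domesticus, which are not in the proposed group, so the group is not monophyletic.

No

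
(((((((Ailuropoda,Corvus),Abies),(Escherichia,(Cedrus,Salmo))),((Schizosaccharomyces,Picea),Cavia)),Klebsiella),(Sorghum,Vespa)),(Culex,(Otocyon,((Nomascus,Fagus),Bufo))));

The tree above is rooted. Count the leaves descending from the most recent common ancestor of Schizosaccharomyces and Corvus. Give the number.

9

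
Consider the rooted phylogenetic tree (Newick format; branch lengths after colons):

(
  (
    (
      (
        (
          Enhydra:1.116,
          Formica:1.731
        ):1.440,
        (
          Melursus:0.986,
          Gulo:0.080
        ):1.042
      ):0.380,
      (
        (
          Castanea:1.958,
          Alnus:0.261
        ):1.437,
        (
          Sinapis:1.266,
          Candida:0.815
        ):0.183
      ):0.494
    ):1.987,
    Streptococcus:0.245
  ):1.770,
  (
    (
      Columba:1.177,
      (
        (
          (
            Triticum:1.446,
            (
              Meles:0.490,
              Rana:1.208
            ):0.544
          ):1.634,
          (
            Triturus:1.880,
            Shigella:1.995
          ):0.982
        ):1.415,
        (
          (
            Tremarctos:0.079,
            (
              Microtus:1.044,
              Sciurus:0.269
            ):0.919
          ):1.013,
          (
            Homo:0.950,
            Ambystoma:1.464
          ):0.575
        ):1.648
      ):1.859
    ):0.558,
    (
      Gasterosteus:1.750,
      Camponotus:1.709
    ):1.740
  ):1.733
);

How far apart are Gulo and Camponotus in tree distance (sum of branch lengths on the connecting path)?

10.441

The path runs Gulo → … → MRCA → … → Camponotus; the MRCA is the root of the tree.
Branch lengths along that path: 0.080 + 1.042 + 0.380 + 1.987 + 1.770 + 1.733 + 1.740 + 1.709 = 10.441.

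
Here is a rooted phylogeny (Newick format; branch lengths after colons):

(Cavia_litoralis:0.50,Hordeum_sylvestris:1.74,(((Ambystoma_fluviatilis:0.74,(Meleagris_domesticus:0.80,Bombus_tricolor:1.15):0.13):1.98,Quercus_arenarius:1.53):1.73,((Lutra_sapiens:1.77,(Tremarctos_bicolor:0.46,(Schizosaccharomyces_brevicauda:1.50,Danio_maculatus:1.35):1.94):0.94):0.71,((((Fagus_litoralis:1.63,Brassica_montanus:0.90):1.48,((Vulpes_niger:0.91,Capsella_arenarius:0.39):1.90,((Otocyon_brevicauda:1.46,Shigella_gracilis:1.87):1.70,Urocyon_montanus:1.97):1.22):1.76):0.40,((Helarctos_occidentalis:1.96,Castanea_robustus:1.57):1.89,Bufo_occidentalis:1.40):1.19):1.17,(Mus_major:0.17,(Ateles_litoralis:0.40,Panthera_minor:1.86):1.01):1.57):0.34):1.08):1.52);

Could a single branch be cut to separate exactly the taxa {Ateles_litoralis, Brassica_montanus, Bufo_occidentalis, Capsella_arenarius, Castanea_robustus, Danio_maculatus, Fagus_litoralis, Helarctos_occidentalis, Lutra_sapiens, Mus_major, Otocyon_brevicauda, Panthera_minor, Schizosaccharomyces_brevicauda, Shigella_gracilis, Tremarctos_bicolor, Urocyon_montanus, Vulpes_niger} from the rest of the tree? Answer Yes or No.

Yes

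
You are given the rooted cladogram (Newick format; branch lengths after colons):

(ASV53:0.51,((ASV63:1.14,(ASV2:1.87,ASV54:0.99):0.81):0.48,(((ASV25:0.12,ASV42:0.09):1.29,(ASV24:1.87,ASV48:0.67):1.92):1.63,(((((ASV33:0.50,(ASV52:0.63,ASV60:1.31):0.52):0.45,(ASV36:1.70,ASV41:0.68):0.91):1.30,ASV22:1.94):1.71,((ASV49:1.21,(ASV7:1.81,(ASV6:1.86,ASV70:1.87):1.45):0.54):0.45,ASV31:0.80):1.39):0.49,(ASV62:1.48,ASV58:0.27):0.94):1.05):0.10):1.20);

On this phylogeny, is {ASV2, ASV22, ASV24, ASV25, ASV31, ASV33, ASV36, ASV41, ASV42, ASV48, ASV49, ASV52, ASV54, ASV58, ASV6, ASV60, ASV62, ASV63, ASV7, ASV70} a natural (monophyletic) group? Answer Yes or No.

Yes

The most recent common ancestor of these taxa subtends ((ASV63,(ASV2,ASV54)),(((ASV25,ASV42),(ASV24,ASV48)),(((((ASV33,(ASV52,ASV60)),(ASV36,ASV41)),ASV22),((ASV49,(ASV7,(ASV6,ASV70))),ASV31)),(ASV62,ASV58)))).
That clade has exactly 20 tips — every listed taxon and nothing else — so the group is monophyletic.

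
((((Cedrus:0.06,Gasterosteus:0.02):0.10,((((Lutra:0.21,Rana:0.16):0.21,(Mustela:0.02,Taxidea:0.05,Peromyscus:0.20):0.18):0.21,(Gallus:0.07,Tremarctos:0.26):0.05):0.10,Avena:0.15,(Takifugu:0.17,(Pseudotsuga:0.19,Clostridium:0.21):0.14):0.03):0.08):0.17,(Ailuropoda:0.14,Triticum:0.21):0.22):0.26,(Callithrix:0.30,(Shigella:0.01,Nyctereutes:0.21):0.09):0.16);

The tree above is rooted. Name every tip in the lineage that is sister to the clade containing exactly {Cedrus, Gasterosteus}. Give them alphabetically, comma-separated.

Avena, Clostridium, Gallus, Lutra, Mustela, Peromyscus, Pseudotsuga, Rana, Takifugu, Taxidea, Tremarctos

The clade containing exactly {Cedrus, Gasterosteus} attaches to the tree at the node subtending ((Cedrus,Gasterosteus),((((Lutra,Rana),(Mustela,Taxidea,Peromyscus)),(Gallus,Tremarctos)),Avena,(Takifugu,(Pseudotsuga,Clostridium)))).
The other lineage descending from that same node — the sister group — is ((((Lutra,Rana),(Mustela,Taxidea,Peromyscus)),(Gallus,Tremarctos)),Avena,(Takifugu,(Pseudotsuga,Clostridium))); its 11 tips in alphabetical order are the answer.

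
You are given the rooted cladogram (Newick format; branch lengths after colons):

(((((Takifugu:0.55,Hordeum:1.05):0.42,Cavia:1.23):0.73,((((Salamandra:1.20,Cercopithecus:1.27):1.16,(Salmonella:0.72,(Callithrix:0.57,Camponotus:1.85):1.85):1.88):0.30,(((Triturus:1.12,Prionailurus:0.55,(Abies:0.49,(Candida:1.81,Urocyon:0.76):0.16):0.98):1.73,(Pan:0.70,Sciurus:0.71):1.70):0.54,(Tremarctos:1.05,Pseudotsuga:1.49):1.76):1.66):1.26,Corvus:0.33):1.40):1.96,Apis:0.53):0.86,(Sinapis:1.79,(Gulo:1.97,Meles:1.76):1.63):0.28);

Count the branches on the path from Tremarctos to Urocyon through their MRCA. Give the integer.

7

The MRCA of Tremarctos and Urocyon is the node subtending (((Triturus,Prionailurus,(Abies,(Candida,Urocyon))),(Pan,Sciurus)),(Tremarctos,Pseudotsuga)).
From Tremarctos up to that node: 2 branches. From Urocyon up to the same node: 5 branches. Total: 2 + 5 = 7.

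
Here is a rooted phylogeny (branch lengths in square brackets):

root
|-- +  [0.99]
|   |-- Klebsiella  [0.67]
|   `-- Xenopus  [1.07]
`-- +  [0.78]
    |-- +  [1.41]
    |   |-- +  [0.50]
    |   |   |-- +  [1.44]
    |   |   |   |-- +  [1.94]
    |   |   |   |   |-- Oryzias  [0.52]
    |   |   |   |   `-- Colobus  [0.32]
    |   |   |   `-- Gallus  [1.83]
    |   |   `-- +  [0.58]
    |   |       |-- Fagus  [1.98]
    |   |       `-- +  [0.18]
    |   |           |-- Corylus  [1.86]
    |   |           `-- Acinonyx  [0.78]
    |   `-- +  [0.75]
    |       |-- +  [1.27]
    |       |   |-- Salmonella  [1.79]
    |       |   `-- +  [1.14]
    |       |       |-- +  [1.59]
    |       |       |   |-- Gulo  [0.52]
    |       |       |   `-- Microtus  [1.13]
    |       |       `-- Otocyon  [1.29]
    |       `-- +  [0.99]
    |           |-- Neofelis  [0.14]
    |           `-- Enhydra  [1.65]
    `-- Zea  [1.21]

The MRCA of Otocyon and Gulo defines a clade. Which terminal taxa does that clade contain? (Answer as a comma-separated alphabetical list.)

Tracing Otocyon: it sits inside ((Gulo,Microtus),Otocyon).
Tracing Gulo: it sits inside (Gulo,Microtus).
The smallest clade enclosing both is ((Gulo,Microtus),Otocyon); the answer is its 3 terminal taxa in alphabetical order.

Gulo, Microtus, Otocyon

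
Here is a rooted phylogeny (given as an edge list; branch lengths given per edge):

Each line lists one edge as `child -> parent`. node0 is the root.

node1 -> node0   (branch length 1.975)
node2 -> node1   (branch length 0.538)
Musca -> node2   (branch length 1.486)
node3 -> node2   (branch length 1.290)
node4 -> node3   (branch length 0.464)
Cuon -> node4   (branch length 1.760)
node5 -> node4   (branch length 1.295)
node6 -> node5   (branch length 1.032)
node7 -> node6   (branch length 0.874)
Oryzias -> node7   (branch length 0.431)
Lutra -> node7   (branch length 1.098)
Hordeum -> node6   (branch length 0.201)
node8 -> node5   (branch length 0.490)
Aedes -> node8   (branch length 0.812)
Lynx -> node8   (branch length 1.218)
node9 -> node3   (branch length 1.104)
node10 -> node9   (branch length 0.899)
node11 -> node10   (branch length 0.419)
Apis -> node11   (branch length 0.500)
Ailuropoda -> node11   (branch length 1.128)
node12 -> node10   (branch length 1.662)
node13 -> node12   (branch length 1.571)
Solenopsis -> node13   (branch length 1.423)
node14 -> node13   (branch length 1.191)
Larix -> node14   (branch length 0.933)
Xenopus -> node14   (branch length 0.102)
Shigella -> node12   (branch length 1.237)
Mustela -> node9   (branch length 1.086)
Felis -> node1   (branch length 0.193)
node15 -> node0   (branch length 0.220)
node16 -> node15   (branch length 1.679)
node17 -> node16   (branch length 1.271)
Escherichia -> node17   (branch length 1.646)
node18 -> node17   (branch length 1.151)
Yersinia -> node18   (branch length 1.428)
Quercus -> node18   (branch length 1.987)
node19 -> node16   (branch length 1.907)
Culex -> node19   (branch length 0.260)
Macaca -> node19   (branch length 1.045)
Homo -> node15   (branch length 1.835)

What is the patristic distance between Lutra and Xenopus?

The path runs Lutra → … → MRCA → … → Xenopus; the MRCA is the node subtending ((Cuon,(((Oryzias,Lutra),Hordeum),(Aedes,Lynx))),(((Apis,Ailuropoda),((Solenopsis,(Larix,Xenopus)),Shigella)),Mustela)).
Branch lengths along that path: 1.098 + 0.874 + 1.032 + 1.295 + 0.464 + 1.104 + 0.899 + 1.662 + 1.571 + 1.191 + 0.102 = 11.292.

11.292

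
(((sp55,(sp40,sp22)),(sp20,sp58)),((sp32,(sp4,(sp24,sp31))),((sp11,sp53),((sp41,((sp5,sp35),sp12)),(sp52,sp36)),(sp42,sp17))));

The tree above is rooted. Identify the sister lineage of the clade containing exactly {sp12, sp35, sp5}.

The clade containing exactly {sp12, sp35, sp5} attaches to the tree at the node subtending (sp41,((sp5,sp35),sp12)).
The other lineage descending from that same node — the sister group — is the single tip sp41.

sp41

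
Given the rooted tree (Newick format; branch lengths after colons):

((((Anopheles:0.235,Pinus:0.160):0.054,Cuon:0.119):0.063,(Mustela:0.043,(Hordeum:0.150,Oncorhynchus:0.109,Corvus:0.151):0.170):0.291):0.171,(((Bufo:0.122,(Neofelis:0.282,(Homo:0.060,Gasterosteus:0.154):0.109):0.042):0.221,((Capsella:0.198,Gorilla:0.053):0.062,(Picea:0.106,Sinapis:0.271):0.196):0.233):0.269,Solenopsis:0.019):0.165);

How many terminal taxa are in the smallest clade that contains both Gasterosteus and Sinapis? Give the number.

8

The MRCA of Gasterosteus and Sinapis is the node subtending ((Bufo,(Neofelis,(Homo,Gasterosteus))),((Capsella,Gorilla),(Picea,Sinapis))).
That clade contains 8 terminal taxa: Bufo, Capsella, Gasterosteus, Gorilla, Homo, Neofelis, Picea, Sinapis.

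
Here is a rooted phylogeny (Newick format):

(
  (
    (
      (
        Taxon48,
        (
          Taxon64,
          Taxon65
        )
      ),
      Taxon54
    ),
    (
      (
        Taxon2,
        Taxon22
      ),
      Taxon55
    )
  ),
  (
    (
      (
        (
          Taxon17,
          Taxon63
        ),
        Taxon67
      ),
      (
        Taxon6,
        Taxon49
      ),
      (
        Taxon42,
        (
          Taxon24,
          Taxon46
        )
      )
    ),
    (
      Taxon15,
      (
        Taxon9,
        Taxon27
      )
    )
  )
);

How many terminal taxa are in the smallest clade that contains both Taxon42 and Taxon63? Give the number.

8

The MRCA of Taxon42 and Taxon63 is the node subtending (((Taxon17,Taxon63),Taxon67),(Taxon6,Taxon49),(Taxon42,(Taxon24,Taxon46))).
That clade contains 8 terminal taxa: Taxon17, Taxon24, Taxon42, Taxon46, Taxon49, Taxon6, Taxon63, Taxon67.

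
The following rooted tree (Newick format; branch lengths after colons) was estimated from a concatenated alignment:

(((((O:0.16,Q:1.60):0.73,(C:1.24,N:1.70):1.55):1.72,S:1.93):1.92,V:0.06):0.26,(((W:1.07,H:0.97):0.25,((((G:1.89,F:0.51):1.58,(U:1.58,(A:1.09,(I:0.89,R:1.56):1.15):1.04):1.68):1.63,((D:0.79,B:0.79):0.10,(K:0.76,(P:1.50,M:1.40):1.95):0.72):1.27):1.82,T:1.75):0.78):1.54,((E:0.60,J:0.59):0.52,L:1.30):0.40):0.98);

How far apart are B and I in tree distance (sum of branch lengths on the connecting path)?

The path runs B → … → MRCA → … → I; the MRCA is the node subtending (((G,F),(U,(A,(I,R)))),((D,B),(K,(P,M)))).
Branch lengths along that path: 0.79 + 0.10 + 1.27 + 1.63 + 1.68 + 1.04 + 1.15 + 0.89 = 8.55.

8.55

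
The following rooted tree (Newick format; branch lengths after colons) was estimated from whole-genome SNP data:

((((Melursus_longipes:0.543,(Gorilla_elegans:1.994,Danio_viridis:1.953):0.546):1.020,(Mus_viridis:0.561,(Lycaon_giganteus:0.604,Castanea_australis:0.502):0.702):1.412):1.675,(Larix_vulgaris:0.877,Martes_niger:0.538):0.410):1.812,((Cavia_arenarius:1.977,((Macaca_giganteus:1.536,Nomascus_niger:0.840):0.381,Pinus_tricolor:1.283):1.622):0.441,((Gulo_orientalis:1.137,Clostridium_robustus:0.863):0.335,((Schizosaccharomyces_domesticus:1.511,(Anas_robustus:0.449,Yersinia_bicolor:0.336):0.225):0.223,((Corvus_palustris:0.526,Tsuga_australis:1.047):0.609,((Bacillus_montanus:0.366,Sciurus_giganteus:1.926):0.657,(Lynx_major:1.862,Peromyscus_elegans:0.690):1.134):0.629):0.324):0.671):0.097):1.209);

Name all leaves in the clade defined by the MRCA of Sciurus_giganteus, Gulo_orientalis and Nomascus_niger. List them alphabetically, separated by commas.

Anas_robustus, Bacillus_montanus, Cavia_arenarius, Clostridium_robustus, Corvus_palustris, Gulo_orientalis, Lynx_major, Macaca_giganteus, Nomascus_niger, Peromyscus_elegans, Pinus_tricolor, Schizosaccharomyces_domesticus, Sciurus_giganteus, Tsuga_australis, Yersinia_bicolor

Tracing Sciurus_giganteus: it sits inside (Bacillus_montanus,Sciurus_giganteus).
Tracing Gulo_orientalis: it sits inside (Gulo_orientalis,Clostridium_robustus).
Tracing Nomascus_niger: it sits inside (Macaca_giganteus,Nomascus_niger).
The smallest clade enclosing all 3 is ((Cavia_arenarius,((Macaca_giganteus,Nomascus_niger),Pinus_tricolor)),((Gulo_orientalis,Clostridium_robustus),((Schizosaccharomyces_domesticus,(Anas_robustus,Yersinia_bicolor)),((Corvus_palustris,Tsuga_australis),((Bacillus_montanus,Sciurus_giganteus),(Lynx_major,Peromyscus_elegans)))))); the answer is its 15 terminal taxa in alphabetical order.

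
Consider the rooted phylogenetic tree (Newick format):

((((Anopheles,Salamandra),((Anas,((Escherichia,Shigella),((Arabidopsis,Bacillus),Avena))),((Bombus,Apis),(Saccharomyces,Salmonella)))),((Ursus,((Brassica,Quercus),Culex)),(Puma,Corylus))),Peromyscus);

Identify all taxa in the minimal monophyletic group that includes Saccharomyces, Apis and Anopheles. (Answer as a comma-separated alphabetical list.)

Anas, Anopheles, Apis, Arabidopsis, Avena, Bacillus, Bombus, Escherichia, Saccharomyces, Salamandra, Salmonella, Shigella

Tracing Saccharomyces: it sits inside (Saccharomyces,Salmonella).
Tracing Apis: it sits inside (Bombus,Apis).
Tracing Anopheles: it sits inside (Anopheles,Salamandra).
The smallest clade enclosing all 3 is ((Anopheles,Salamandra),((Anas,((Escherichia,Shigella),((Arabidopsis,Bacillus),Avena))),((Bombus,Apis),(Saccharomyces,Salmonella)))); the answer is its 12 terminal taxa in alphabetical order.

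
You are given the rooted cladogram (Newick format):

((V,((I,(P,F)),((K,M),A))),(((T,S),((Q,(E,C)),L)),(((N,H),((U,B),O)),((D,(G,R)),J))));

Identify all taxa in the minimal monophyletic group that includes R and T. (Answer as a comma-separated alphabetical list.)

B, C, D, E, G, H, J, L, N, O, Q, R, S, T, U

Tracing R: it sits inside (G,R).
Tracing T: it sits inside (T,S).
The smallest clade enclosing both is (((T,S),((Q,(E,C)),L)),(((N,H),((U,B),O)),((D,(G,R)),J))); the answer is its 15 terminal taxa in alphabetical order.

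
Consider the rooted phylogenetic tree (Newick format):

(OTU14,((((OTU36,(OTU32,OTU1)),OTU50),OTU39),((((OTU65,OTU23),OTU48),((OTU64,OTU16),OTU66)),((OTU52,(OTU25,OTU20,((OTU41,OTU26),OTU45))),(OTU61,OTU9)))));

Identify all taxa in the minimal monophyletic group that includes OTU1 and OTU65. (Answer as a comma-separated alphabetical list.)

Tracing OTU1: it sits inside (OTU32,OTU1).
Tracing OTU65: it sits inside (OTU65,OTU23).
The smallest clade enclosing both is ((((OTU36,(OTU32,OTU1)),OTU50),OTU39),((((OTU65,OTU23),OTU48),((OTU64,OTU16),OTU66)),((OTU52,(OTU25,OTU20,((OTU41,OTU26),OTU45))),(OTU61,OTU9)))); the answer is its 19 terminal taxa in alphabetical order.

OTU1, OTU16, OTU20, OTU23, OTU25, OTU26, OTU32, OTU36, OTU39, OTU41, OTU45, OTU48, OTU50, OTU52, OTU61, OTU64, OTU65, OTU66, OTU9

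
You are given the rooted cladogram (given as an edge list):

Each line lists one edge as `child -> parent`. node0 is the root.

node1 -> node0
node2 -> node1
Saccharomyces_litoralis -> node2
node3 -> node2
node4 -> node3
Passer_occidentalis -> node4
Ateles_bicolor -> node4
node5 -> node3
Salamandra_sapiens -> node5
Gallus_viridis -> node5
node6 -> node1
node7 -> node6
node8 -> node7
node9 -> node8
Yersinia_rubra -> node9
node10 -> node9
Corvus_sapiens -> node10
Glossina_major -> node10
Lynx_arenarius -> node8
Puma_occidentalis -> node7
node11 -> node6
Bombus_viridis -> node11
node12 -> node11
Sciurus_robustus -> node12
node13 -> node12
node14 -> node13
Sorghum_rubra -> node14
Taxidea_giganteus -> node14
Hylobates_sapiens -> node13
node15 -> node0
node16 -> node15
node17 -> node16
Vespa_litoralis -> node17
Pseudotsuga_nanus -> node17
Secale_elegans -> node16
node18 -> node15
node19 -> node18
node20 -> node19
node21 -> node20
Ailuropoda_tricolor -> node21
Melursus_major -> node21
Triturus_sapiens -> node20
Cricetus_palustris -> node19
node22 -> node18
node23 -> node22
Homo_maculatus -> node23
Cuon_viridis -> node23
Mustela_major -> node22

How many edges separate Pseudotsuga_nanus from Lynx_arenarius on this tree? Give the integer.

9

The MRCA of Pseudotsuga_nanus and Lynx_arenarius is the root of the tree.
From Pseudotsuga_nanus up to that node: 4 branches. From Lynx_arenarius up to the same node: 5 branches. Total: 4 + 5 = 9.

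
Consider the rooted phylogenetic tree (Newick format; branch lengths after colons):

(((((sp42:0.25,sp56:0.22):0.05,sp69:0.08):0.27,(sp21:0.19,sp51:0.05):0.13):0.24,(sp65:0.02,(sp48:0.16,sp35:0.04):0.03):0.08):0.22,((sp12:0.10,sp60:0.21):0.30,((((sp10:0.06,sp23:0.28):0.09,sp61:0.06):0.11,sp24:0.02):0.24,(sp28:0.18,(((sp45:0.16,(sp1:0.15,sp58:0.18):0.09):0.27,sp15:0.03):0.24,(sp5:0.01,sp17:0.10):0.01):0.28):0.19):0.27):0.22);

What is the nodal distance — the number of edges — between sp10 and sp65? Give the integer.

The MRCA of sp10 and sp65 is the root of the tree.
From sp10 up to that node: 6 branches. From sp65 up to the same node: 3 branches. Total: 6 + 3 = 9.

9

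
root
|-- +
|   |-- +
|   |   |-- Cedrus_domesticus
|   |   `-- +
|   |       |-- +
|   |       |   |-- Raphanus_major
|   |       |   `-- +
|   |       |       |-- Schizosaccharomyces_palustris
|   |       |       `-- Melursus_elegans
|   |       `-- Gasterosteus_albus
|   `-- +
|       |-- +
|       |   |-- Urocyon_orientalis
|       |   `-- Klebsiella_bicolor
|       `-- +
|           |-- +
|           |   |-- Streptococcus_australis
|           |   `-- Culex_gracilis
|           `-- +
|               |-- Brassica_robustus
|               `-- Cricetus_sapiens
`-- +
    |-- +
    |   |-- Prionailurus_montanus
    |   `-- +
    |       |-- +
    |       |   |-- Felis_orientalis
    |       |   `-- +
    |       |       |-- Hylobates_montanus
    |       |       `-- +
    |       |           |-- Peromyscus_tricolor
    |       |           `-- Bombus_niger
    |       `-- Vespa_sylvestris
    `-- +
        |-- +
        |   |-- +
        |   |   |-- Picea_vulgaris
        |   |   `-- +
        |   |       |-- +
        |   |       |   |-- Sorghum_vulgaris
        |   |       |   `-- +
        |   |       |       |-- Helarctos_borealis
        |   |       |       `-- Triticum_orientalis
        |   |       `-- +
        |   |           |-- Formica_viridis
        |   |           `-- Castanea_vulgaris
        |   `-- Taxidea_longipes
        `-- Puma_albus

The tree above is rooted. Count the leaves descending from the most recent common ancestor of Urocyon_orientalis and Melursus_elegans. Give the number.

11

The MRCA of Urocyon_orientalis and Melursus_elegans is the node subtending ((Cedrus_domesticus,((Raphanus_major,(Schizosaccharomyces_palustris,Melursus_elegans)),Gasterosteus_albus)),((Urocyon_orientalis,Klebsiella_bicolor),((Streptococcus_australis,Culex_gracilis),(Brassica_robustus,Cricetus_sapiens)))).
That clade contains 11 terminal taxa: Brassica_robustus, Cedrus_domesticus, Cricetus_sapiens, Culex_gracilis, Gasterosteus_albus, Klebsiella_bicolor, Melursus_elegans, Raphanus_major, Schizosaccharomyces_palustris, Streptococcus_australis, Urocyon_orientalis.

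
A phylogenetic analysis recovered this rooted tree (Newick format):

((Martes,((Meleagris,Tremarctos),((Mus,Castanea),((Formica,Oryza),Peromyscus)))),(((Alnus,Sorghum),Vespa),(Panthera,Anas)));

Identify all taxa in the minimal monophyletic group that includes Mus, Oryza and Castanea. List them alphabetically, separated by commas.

Tracing Mus: it sits inside (Mus,Castanea).
Tracing Oryza: it sits inside (Formica,Oryza).
Tracing Castanea: it sits inside (Mus,Castanea).
The smallest clade enclosing all 3 is ((Mus,Castanea),((Formica,Oryza),Peromyscus)); the answer is its 5 terminal taxa in alphabetical order.

Castanea, Formica, Mus, Oryza, Peromyscus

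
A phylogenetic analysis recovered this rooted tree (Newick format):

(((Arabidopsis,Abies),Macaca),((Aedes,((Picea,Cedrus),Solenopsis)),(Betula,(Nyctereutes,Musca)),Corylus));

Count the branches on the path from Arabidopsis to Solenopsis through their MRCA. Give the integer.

7

The MRCA of Arabidopsis and Solenopsis is the root of the tree.
From Arabidopsis up to that node: 3 branches. From Solenopsis up to the same node: 4 branches. Total: 3 + 4 = 7.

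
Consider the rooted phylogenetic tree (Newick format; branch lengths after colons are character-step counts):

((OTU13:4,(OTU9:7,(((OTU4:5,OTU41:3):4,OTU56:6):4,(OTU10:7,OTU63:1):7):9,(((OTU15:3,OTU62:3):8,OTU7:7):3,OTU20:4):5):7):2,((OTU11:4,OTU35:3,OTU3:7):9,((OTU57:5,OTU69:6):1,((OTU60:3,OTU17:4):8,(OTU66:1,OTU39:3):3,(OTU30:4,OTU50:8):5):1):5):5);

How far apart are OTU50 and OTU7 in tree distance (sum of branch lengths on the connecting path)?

The path runs OTU50 → … → MRCA → … → OTU7; the MRCA is the root of the tree.
Branch lengths along that path: 8 + 5 + 1 + 5 + 5 + 2 + 7 + 5 + 3 + 7 = 48.

48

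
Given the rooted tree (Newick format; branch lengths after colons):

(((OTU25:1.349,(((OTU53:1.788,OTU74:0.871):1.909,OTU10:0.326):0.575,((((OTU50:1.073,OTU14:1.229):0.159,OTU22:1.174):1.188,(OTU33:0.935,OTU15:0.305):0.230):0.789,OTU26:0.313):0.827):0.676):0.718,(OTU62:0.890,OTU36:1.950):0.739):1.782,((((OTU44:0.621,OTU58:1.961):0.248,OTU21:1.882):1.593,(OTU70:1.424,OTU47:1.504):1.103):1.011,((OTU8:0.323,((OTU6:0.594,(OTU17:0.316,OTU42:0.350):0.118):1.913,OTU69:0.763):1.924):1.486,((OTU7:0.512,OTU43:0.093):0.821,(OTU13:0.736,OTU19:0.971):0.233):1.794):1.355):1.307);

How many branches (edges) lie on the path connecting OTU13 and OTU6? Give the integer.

7

The MRCA of OTU13 and OTU6 is the node subtending ((OTU8,((OTU6,(OTU17,OTU42)),OTU69)),((OTU7,OTU43),(OTU13,OTU19))).
From OTU13 up to that node: 3 branches. From OTU6 up to the same node: 4 branches. Total: 3 + 4 = 7.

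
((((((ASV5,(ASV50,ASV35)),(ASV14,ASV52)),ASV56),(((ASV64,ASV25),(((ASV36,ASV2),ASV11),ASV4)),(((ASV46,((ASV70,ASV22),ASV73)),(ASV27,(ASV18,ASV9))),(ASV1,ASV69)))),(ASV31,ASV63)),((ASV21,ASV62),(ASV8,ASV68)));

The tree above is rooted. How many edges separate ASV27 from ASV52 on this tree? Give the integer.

The MRCA of ASV27 and ASV52 is the node subtending ((((ASV5,(ASV50,ASV35)),(ASV14,ASV52)),ASV56),(((ASV64,ASV25),(((ASV36,ASV2),ASV11),ASV4)),(((ASV46,((ASV70,ASV22),ASV73)),(ASV27,(ASV18,ASV9))),(ASV1,ASV69)))).
From ASV27 up to that node: 5 branches. From ASV52 up to the same node: 4 branches. Total: 5 + 4 = 9.

9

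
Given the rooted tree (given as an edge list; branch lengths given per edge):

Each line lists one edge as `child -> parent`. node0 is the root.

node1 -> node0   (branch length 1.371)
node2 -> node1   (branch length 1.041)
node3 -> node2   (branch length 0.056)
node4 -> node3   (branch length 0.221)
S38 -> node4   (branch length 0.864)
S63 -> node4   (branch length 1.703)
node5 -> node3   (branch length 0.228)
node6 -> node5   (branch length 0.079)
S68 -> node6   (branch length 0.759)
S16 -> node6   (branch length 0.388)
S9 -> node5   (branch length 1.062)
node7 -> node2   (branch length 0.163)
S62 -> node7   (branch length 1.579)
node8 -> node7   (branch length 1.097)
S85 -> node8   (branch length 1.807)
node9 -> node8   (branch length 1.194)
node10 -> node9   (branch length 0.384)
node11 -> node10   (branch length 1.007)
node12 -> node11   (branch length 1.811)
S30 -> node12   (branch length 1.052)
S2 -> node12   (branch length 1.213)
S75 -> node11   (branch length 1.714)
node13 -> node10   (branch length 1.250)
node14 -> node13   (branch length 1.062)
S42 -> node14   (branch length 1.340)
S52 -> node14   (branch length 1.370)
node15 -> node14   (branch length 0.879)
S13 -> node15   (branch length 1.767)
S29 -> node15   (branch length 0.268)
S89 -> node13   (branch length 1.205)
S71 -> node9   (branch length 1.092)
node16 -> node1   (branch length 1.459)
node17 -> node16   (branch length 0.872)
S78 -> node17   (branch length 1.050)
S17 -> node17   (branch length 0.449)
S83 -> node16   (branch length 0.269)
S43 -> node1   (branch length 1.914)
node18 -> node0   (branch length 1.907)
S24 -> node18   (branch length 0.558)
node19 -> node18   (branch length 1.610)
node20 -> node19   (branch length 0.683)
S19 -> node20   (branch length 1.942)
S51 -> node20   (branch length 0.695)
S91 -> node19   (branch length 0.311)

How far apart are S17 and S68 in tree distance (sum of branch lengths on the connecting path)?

The path runs S17 → … → MRCA → … → S68; the MRCA is the node subtending ((((S38,S63),((S68,S16),S9)),(S62,(S85,((((S30,S2),S75),((S42,S52,(S13,S29)),S89)),S71)))),((S78,S17),S83),S43).
Branch lengths along that path: 0.449 + 0.872 + 1.459 + 1.041 + 0.056 + 0.228 + 0.079 + 0.759 = 4.943.

4.943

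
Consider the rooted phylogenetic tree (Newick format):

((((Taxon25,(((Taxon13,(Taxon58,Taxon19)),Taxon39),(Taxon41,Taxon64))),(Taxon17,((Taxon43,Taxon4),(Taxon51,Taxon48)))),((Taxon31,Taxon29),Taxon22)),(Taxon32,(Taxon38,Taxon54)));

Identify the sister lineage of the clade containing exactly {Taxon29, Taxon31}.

Taxon22

The clade containing exactly {Taxon29, Taxon31} attaches to the tree at the node subtending ((Taxon31,Taxon29),Taxon22).
The other lineage descending from that same node — the sister group — is the single tip Taxon22.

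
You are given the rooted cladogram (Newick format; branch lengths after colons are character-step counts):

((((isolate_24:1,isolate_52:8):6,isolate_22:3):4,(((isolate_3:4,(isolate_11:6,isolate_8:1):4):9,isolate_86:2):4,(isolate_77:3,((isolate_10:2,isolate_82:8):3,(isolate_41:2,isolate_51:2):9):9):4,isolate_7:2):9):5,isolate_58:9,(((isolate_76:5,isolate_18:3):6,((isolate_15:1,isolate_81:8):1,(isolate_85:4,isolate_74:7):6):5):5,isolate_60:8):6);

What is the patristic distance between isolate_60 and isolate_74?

31

The path runs isolate_60 → … → MRCA → … → isolate_74; the MRCA is the node subtending (((isolate_76,isolate_18),((isolate_15,isolate_81),(isolate_85,isolate_74))),isolate_60).
Branch lengths along that path: 8 + 5 + 5 + 6 + 7 = 31.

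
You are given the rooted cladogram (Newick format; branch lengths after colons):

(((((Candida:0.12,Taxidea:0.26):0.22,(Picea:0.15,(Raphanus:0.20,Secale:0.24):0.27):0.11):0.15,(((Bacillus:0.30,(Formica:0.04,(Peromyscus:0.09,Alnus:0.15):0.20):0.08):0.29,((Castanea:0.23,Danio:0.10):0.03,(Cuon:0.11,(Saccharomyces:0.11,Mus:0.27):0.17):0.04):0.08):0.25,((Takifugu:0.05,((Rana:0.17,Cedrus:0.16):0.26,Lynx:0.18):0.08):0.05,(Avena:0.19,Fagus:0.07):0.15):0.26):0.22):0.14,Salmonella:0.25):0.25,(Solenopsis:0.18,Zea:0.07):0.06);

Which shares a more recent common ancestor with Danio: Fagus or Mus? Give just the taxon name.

The MRCA of Danio and Mus subtends ((Castanea,Danio),(Cuon,(Saccharomyces,Mus))) (5 taxa).
The MRCA of Danio and Fagus subtends (((Bacillus,(Formica,(Peromyscus,Alnus))),((Castanea,Danio),(Cuon,(Saccharomyces,Mus)))),((Takifugu,((Rana,Cedrus),Lynx)),(Avena,Fagus))) (15 taxa).
The first is nested inside the second, so Danio shares a more recent common ancestor with Mus.

Mus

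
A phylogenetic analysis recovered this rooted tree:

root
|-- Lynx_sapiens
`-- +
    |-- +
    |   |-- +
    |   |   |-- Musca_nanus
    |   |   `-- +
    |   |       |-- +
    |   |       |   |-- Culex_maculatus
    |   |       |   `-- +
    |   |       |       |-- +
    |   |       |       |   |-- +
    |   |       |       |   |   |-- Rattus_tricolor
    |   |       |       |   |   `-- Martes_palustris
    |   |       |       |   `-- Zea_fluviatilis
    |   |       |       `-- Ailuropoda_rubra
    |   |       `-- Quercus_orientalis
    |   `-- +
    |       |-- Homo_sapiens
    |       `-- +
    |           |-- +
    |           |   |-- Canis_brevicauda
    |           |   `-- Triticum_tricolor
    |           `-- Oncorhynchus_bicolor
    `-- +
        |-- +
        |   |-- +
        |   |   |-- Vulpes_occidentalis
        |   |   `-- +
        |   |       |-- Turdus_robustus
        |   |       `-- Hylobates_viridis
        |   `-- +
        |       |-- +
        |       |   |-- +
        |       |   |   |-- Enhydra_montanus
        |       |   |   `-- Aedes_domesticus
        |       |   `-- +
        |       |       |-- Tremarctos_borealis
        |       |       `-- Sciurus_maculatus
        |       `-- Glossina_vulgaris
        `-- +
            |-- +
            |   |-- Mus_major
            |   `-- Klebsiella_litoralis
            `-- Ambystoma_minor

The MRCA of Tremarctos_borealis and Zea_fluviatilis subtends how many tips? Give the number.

22

The MRCA of Tremarctos_borealis and Zea_fluviatilis is the node subtending (((Musca_nanus,((Culex_maculatus,(((Rattus_tricolor,Martes_palustris),Zea_fluviatilis),Ailuropoda_rubra)),Quercus_orientalis)),(Homo_sapiens,((Canis_brevicauda,Triticum_tricolor),Oncorhynchus_bicolor))),(((Vulpes_occidentalis,(Turdus_robustus,Hylobates_viridis)),(((Enhydra_montanus,Aedes_domesticus),(Tremarctos_borealis,Sciurus_maculatus)),Glossina_vulgaris)),((Mus_major,Klebsiella_litoralis),Ambystoma_minor))).
That clade contains 22 terminal taxa: Aedes_domesticus, Ailuropoda_rubra, Ambystoma_minor, Canis_brevicauda, Culex_maculatus, Enhydra_montanus, Glossina_vulgaris, Homo_sapiens, Hylobates_viridis, Klebsiella_litoralis, Martes_palustris, Mus_major, Musca_nanus, Oncorhynchus_bicolor, Quercus_orientalis, Rattus_tricolor, Sciurus_maculatus, Tremarctos_borealis, Triticum_tricolor, Turdus_robustus, Vulpes_occidentalis, Zea_fluviatilis.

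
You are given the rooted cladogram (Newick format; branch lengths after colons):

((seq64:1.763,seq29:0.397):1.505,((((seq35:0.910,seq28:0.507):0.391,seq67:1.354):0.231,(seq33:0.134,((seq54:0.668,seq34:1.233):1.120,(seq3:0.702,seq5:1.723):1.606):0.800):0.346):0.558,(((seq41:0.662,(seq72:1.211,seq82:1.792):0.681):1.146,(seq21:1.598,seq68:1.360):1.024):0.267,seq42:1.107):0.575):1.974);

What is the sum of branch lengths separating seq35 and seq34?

5.031

The path runs seq35 → … → MRCA → … → seq34; the MRCA is the node subtending (((seq35,seq28),seq67),(seq33,((seq54,seq34),(seq3,seq5)))).
Branch lengths along that path: 0.910 + 0.391 + 0.231 + 0.346 + 0.800 + 1.120 + 1.233 = 5.031.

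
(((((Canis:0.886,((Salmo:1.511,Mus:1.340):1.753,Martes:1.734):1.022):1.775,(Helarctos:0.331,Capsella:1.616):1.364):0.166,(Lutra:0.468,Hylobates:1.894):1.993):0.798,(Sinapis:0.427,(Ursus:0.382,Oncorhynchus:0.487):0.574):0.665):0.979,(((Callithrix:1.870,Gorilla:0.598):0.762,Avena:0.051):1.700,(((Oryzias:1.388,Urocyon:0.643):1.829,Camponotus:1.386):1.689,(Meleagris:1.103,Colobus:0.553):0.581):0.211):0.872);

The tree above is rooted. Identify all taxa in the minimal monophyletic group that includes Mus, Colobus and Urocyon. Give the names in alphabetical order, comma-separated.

Tracing Mus: it sits inside (Salmo,Mus).
Tracing Colobus: it sits inside (Meleagris,Colobus).
Tracing Urocyon: it sits inside (Oryzias,Urocyon).
The smallest clade enclosing all 3 is the whole tree (their MRCA is the root), so the answer is all 19 tips in alphabetical order.

Avena, Callithrix, Camponotus, Canis, Capsella, Colobus, Gorilla, Helarctos, Hylobates, Lutra, Martes, Meleagris, Mus, Oncorhynchus, Oryzias, Salmo, Sinapis, Urocyon, Ursus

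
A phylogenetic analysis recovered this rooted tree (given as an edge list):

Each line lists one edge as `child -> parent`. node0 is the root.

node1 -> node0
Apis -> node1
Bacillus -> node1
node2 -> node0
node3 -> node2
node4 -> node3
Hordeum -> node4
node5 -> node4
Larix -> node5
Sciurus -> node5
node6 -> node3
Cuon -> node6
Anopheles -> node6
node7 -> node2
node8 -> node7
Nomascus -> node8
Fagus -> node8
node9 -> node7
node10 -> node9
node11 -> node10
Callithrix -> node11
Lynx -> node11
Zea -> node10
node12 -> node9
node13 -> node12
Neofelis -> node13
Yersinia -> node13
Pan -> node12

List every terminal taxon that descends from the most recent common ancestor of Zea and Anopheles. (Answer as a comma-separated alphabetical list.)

Anopheles, Callithrix, Cuon, Fagus, Hordeum, Larix, Lynx, Neofelis, Nomascus, Pan, Sciurus, Yersinia, Zea

Tracing Zea: it sits inside ((Callithrix,Lynx),Zea).
Tracing Anopheles: it sits inside (Cuon,Anopheles).
The smallest clade enclosing both is (((Hordeum,(Larix,Sciurus)),(Cuon,Anopheles)),((Nomascus,Fagus),(((Callithrix,Lynx),Zea),((Neofelis,Yersinia),Pan)))); the answer is its 13 terminal taxa in alphabetical order.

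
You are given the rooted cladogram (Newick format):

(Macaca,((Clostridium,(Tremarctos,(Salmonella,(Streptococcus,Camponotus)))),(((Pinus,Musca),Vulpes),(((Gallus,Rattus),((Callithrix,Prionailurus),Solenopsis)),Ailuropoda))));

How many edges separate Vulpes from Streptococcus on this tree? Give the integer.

The MRCA of Vulpes and Streptococcus is the node subtending ((Clostridium,(Tremarctos,(Salmonella,(Streptococcus,Camponotus)))),(((Pinus,Musca),Vulpes),(((Gallus,Rattus),((Callithrix,Prionailurus),Solenopsis)),Ailuropoda))).
From Vulpes up to that node: 3 branches. From Streptococcus up to the same node: 5 branches. Total: 3 + 5 = 8.

8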